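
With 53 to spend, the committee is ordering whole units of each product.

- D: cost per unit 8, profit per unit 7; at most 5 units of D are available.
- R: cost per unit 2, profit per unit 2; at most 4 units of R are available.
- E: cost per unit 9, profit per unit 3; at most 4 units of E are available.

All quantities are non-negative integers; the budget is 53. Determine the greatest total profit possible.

This is a bounded integer knapsack.
Take 5×D and 4×R: cost 48 ≤ 53, profit 5·7 + 4·2 = 43.
R has the best ratio (2/2) and is taken to its limit of 4; remaining capacity is filled optimally with the others.

43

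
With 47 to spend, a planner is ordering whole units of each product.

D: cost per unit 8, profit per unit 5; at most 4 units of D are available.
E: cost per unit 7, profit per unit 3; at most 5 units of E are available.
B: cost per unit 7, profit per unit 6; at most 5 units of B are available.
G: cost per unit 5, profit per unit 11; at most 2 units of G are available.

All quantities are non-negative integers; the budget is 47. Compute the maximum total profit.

52

1×D, 4×B, and 2×G: cost 46 ≤ 47, profit 1·5 + 4·6 + 2·11 = 51.
5×B and 2×G: cost 45 ≤ 47, profit 5·6 + 2·11 = 52.
Best is 52.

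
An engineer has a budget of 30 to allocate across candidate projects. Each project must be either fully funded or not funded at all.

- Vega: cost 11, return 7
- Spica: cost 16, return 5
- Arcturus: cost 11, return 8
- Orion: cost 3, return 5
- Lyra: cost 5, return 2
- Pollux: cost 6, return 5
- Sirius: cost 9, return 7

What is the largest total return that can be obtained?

25

Take Arcturus, Orion, Pollux, and Sirius: cost 11 + 3 + 6 + 9 = 29 ≤ 30, return 8 + 5 + 5 + 7 = 25.
No other feasible combination does better.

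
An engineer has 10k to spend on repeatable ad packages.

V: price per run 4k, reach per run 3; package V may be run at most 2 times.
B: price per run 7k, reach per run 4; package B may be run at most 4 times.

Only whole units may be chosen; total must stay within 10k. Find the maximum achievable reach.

6

This is a bounded integer knapsack.
2×V: price 8 ≤ 10, reach 2·3 = 6.
1×B: price 7 ≤ 10, reach 1·4 = 4.
Best is 6.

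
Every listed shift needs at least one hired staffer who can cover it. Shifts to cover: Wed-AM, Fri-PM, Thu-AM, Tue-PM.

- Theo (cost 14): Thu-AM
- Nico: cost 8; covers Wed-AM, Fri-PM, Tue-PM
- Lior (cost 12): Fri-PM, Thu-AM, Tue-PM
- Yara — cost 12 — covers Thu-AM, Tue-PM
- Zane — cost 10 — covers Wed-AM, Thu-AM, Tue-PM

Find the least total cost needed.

This is an integer covering problem.
Choose Nico and Zane: together they cover Wed-AM, Fri-PM, Thu-AM, Tue-PM — every shift.
Total cost: 8 + 10 = 18.
No cover costs less than 18.

18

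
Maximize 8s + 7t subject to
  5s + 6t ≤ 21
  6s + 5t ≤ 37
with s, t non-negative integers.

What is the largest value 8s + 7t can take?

(s,t)=(4,0) is feasible, giving 32.
(s,t)=(3,1) is feasible, giving 31.
Maximum is 32 at (s,t)=(4,0).

32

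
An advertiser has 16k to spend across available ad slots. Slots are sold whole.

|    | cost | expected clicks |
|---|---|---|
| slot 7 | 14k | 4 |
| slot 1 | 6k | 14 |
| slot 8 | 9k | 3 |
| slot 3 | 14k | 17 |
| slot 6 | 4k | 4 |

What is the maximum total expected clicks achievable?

18

Take slot 1 and slot 6: cost 6 + 4 = 10 ≤ 16, expected clicks 14 + 4 = 18.
No other feasible combination does better.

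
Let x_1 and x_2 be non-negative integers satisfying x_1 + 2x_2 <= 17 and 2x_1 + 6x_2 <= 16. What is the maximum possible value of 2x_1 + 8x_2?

Relaxing integrality, the LP optimum is 21.33 at (x_1,x_2) = (0, 2.67), which is not an integer point.
(x_1,x_2)=(2,2): 1·2+2·2=6≤17, 2·2+6·2=16≤16, objective 20.
(x_1,x_2)=(1,2): 1·1+2·2=5≤17, 2·1+6·2=14≤16, objective 18.
The best lattice point is (2,2), giving 20.

20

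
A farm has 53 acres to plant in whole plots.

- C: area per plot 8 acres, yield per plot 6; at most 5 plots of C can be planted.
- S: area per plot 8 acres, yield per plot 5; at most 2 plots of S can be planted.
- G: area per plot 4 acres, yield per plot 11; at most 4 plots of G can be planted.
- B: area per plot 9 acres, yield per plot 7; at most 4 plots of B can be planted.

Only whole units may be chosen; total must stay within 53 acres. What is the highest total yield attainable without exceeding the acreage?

72

This is a bounded integer knapsack.
G has the best ratio (11/4); taking only G gives at most 4×11 = 44 (stopped by the supply cap of 4).
Mixing does better — 4×G and 4×B: area 52 ≤ 53, yield 4·11 + 4·7 = 72.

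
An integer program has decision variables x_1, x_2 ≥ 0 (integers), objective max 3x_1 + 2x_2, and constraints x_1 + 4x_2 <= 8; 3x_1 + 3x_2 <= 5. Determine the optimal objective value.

3

Relaxing integrality, the LP optimum is 5.00 at (x_1,x_2) = (1.67, 0), which is not an integer point.
(x_1,x_2)=(1,0): 1·1+4·0=1≤8, 3·1+3·0=3≤5, objective 3.
(x_1,x_2)=(0,1): 1·0+4·1=4≤8, 3·0+3·1=3≤5, objective 2.
(x_1,x_2)=(0,0): 1·0+4·0=0≤8, 3·0+3·0=0≤5, objective 0.
No feasible integer point exceeds 3.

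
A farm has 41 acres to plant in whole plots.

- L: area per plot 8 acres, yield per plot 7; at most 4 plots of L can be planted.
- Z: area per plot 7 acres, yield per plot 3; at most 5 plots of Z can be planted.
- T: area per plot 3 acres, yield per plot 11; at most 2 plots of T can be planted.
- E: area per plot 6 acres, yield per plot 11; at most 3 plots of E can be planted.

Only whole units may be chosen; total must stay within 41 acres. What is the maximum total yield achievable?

T has the best ratio (11/3); taking only T gives at most 2×11 = 22 (stopped by the supply cap of 2).
Mixing does better — 2×L, 2×T, and 3×E: area 40 ≤ 41, yield 2·7 + 2·11 + 3·11 = 69.

69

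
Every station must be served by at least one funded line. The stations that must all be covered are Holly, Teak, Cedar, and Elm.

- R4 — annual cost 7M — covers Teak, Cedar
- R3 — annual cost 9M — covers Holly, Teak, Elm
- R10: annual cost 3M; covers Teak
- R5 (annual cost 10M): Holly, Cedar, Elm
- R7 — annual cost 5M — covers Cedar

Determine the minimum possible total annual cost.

13

This is an integer covering problem.
The greedy cost-per-new-station heuristic would pick R3 and R7 for 14, but a cheaper cover exists.
Choose R10 and R5: together they cover Holly, Teak, Cedar, Elm — every station.
Total annual cost: 3 + 10 = 13.
No cover costs less than 13.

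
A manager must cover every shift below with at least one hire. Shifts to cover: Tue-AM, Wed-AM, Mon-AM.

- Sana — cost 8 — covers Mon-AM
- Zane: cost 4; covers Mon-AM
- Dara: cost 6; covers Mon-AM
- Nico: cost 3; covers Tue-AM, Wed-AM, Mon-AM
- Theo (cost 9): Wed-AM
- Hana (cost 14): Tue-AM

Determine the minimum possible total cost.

3

Nico alone covers Tue-AM, Wed-AM, Mon-AM — every shift.
Total cost: 3.
No cover costs less than 3.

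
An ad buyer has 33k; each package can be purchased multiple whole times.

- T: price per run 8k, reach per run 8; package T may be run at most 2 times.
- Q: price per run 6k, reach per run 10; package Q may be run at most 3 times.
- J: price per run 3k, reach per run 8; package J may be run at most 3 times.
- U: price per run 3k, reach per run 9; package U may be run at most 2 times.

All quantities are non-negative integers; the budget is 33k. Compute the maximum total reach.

U has the best ratio (9/3); taking only U gives at most 2×9 = 18 (stopped by the supply cap of 2).
Mixing does better — 3×Q, 3×J, and 2×U: price 33 ≤ 33, reach 3·10 + 3·8 + 2·9 = 72.

72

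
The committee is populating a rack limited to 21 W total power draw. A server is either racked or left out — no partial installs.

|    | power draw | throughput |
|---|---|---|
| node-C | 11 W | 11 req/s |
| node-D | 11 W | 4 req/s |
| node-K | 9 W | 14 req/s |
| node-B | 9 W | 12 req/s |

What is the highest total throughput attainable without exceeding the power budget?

26

node-C + node-K: power draw 11 + 9 = 20 ≤ 21, throughput 11 + 14 = 25.
node-K + node-B: power draw 9 + 9 = 18 ≤ 21, throughput 14 + 12 = 26.
Best is node-K and node-B with total throughput 26.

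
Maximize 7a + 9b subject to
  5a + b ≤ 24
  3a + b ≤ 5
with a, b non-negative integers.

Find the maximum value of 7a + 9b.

45

(a,b)=(0,5): 5·0+1·5=5≤24, 3·0+1·5=5≤5, objective 45.
(a,b)=(0,4): 5·0+1·4=4≤24, 3·0+1·4=4≤5, objective 36.
No feasible integer point exceeds 45.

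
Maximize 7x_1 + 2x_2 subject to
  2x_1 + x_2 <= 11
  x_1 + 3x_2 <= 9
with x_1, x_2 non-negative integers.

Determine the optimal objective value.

Relaxing integrality, the LP optimum is 38.50 at (x_1,x_2) = (5.5, 0), which is not an integer point.
(x_1,x_2)=(5,1): 2·5+1·1=11≤11, 1·5+3·1=8≤9, objective 37.
(x_1,x_2)=(5,0): 2·5+1·0=10≤11, 1·5+3·0=5≤9, objective 35.
(x_1,x_2)=(4,1): 2·4+1·1=9≤11, 1·4+3·1=7≤9, objective 30.
Maximum is 37 at (x_1,x_2)=(5,1).

37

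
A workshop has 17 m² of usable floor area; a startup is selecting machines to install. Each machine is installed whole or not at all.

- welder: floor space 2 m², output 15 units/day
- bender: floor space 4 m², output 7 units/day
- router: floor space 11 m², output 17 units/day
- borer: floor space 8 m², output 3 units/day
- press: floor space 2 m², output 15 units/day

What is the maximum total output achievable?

47

Treat it as a binary knapsack problem.
Take welder, router, and press: floor space 2 + 11 + 2 = 15 ≤ 17, output 15 + 17 + 15 = 47.
No other feasible combination does better.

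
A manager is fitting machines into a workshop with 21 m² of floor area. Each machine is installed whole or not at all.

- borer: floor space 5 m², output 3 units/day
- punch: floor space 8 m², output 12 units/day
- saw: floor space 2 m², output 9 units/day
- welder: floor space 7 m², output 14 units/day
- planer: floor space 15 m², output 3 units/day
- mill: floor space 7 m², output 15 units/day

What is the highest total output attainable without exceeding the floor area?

Allowing fractional choices, the relaxed optimum would be about 45.5, but machines are indivisible.
borer + saw + welder + mill: floor space 5 + 2 + 7 + 7 = 21 ≤ 21, output 3 + 9 + 14 + 15 = 41.
saw + welder + mill: floor space 2 + 7 + 7 = 16 ≤ 21, output 9 + 14 + 15 = 38.
punch + saw + mill: floor space 8 + 2 + 7 = 17 ≤ 21, output 12 + 9 + 15 = 36.
Best is borer, saw, welder, and mill with total output 41.

41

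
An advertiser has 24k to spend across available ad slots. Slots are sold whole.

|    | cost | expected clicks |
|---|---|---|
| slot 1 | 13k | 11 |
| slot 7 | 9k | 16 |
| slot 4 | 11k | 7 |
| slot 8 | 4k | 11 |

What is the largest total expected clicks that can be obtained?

34

Take slot 7, slot 4, and slot 8: cost 9 + 11 + 4 = 24 ≤ 24, expected clicks 16 + 7 + 11 = 34.
No other feasible combination does better.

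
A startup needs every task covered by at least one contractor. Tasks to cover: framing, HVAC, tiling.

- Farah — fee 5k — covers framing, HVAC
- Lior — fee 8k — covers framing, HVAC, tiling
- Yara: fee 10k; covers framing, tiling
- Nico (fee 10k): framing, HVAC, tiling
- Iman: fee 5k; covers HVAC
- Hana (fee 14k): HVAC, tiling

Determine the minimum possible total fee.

8

The greedy cost-per-new-task heuristic would pick Farah and Lior for 13, but a cheaper cover exists.
Lior alone covers framing, HVAC, tiling — every task.
Total fee: 8.
No cover costs less than 8.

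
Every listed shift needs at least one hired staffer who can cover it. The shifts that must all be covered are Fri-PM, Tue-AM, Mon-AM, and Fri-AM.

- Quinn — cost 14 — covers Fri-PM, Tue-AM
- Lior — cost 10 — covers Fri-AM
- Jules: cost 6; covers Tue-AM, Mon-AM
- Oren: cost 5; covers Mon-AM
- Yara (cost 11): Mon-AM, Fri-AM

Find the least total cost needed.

25

This is a weighted set-cover instance.
The greedy cost-per-new-shift heuristic would pick Jules, Lior, and Quinn for 30, but a cheaper cover exists.
Choose Quinn and Yara: together they cover Fri-PM, Tue-AM, Mon-AM, Fri-AM — every shift.
Total cost: 14 + 11 = 25.
No cover costs less than 25.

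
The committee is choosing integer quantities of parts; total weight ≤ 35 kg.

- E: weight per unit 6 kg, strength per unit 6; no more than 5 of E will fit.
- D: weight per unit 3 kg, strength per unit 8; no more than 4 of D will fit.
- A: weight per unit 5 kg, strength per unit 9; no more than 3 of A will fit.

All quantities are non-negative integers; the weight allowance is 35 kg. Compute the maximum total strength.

This is a bounded integer knapsack.
D has the best ratio (8/3); taking only D gives at most 4×8 = 32 (stopped by the supply cap of 4).
Mixing does better — 1×E, 4×D, and 3×A: weight 33 ≤ 35, strength 1·6 + 4·8 + 3·9 = 65.

65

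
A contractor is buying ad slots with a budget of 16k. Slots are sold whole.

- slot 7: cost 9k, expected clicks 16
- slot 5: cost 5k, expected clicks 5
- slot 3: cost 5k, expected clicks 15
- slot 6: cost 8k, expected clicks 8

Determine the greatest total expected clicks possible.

slot 7 + slot 3: cost 9 + 5 = 14 ≤ 16, expected clicks 16 + 15 = 31.
slot 3 + slot 6: cost 5 + 8 = 13 ≤ 16, expected clicks 15 + 8 = 23.
slot 7 + slot 5: cost 9 + 5 = 14 ≤ 16, expected clicks 16 + 5 = 21.
Best is slot 7 and slot 3 with total expected clicks 31.

31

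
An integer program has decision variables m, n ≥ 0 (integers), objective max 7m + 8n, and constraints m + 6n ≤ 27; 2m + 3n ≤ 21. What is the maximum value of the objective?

The continuous relaxation peaks at (10.5, 0) with value 73.50; rounding to a feasible lattice point costs some objective.
(m,n)=(9,1): 1·9+6·1=15≤27, 2·9+3·1=21≤21, objective 71.
(m,n)=(10,0): 1·10+6·0=10≤27, 2·10+3·0=20≤21, objective 70.
(m,n)=(8,1): 1·8+6·1=14≤27, 2·8+3·1=19≤21, objective 64.
No feasible integer point exceeds 71.

71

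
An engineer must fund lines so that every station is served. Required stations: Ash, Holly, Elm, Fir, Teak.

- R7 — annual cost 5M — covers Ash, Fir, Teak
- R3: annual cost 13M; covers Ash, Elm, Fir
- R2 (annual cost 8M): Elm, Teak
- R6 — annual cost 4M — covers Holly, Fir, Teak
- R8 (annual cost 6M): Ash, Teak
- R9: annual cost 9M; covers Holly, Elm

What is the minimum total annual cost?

This is an integer covering problem.
The greedy cost-per-new-station heuristic would pick R6, R7, and R2 for 17, but a cheaper cover exists.
Choose R7 and R9: together they cover Ash, Holly, Elm, Fir, Teak — every station.
Total annual cost: 5 + 9 = 14.
No cover costs less than 14.

14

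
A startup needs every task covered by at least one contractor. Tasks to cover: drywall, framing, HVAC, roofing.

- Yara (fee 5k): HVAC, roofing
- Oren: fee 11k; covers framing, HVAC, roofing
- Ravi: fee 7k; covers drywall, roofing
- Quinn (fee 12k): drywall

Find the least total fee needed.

The greedy cost-per-new-task heuristic would pick Yara, Ravi, and Oren for 23, but a cheaper cover exists.
Choose Oren and Ravi: together they cover drywall, framing, HVAC, roofing — every task.
Total fee: 11 + 7 = 18.
No cover costs less than 18.

18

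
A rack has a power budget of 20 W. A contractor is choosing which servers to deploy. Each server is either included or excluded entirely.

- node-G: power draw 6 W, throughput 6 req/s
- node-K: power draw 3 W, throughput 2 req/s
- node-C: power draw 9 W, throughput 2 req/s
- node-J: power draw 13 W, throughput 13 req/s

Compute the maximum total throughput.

19

node-K + node-J: power draw 3 + 13 = 16 ≤ 20, throughput 2 + 13 = 15.
node-J: power draw 13 ≤ 20, throughput 13.
node-G + node-J: power draw 6 + 13 = 19 ≤ 20, throughput 6 + 13 = 19.
Best is node-G and node-J with total throughput 19.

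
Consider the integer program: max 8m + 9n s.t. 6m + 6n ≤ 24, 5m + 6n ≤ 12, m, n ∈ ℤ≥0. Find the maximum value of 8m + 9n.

18

(m,n)=(0,2): 6·0+6·2=12≤24, 5·0+6·2=12≤12, objective 18.
(m,n)=(1,1): 6·1+6·1=12≤24, 5·1+6·1=11≤12, objective 17.
(m,n)=(2,0): 6·2+6·0=12≤24, 5·2+6·0=10≤12, objective 16.
Maximum is 18 at (m,n)=(0,2).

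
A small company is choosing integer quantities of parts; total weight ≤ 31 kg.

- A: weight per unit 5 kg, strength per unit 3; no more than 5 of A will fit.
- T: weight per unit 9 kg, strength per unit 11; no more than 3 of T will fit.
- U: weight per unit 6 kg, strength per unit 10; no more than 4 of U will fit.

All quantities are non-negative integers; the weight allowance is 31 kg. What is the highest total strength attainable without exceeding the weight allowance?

43

2×T and 2×U: weight 30 ≤ 31, strength 2·11 + 2·10 = 42.
1×A and 4×U: weight 29 ≤ 31, strength 1·3 + 4·10 = 43.
Best is 43.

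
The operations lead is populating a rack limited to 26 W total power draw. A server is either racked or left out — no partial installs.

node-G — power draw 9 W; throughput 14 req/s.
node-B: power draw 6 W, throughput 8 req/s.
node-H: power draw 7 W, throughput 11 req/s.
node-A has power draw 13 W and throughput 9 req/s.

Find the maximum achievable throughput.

33

Allowing fractional choices, the relaxed optimum would be about 35.8, but servers are indivisible.
node-G + node-B + node-H: power draw 9 + 6 + 7 = 22 ≤ 26, throughput 14 + 8 + 11 = 33.
node-G + node-H: power draw 9 + 7 = 16 ≤ 26, throughput 14 + 11 = 25.
node-B + node-H + node-A: power draw 6 + 7 + 13 = 26 ≤ 26, throughput 8 + 11 + 9 = 28.
Best is node-G, node-B, and node-H with total throughput 33.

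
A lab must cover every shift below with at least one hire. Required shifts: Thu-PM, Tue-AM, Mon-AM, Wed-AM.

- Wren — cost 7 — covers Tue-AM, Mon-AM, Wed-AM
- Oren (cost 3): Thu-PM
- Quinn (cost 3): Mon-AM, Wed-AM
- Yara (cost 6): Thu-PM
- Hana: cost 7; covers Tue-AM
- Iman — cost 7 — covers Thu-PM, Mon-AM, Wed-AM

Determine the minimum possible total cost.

10

The greedy cost-per-new-shift heuristic would pick Quinn, Oren, and Wren for 13, but a cheaper cover exists.
Choose Wren and Oren: together they cover Thu-PM, Tue-AM, Mon-AM, Wed-AM — every shift.
Total cost: 7 + 3 = 10.
No cover costs less than 10.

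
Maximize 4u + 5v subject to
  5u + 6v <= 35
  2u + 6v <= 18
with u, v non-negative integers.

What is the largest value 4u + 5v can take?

The continuous relaxation peaks at (5.67, 1.11) with value 28.22; rounding to a feasible lattice point costs some objective.
(u,v)=(7,0): 5·7+6·0=35≤35, 2·7+6·0=14≤18, objective 28.
(u,v)=(5,1): 5·5+6·1=31≤35, 2·5+6·1=16≤18, objective 25.
(u,v)=(6,0): 5·6+6·0=30≤35, 2·6+6·0=12≤18, objective 24.
(u,v)=(4,1): 5·4+6·1=26≤35, 2·4+6·1=14≤18, objective 21.
No feasible integer point exceeds 28.

28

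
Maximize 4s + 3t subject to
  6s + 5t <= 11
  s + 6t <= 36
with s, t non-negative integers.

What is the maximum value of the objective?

7

(s,t)=(1,1): 6·1+5·1=11≤11, 1·1+6·1=7≤36, objective 7.
(s,t)=(0,2): 6·0+5·2=10≤11, 1·0+6·2=12≤36, objective 6.
(s,t)=(1,0): 6·1+5·0=6≤11, 1·1+6·0=1≤36, objective 4.
(s,t)=(0,1): 6·0+5·1=5≤11, 1·0+6·1=6≤36, objective 3.
The best lattice point is (1,1), giving 7.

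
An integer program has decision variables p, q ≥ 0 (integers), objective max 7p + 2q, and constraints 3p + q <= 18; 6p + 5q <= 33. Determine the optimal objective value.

35

Relaxing integrality, the LP optimum is 38.50 at (p,q) = (5.5, 0), which is not an integer point.
(p,q)=(5,0): 3·5+1·0=15≤18, 6·5+5·0=30≤33, objective 35.
(p,q)=(4,1): 3·4+1·1=13≤18, 6·4+5·1=29≤33, objective 30.
The best lattice point is (5,0), giving 35.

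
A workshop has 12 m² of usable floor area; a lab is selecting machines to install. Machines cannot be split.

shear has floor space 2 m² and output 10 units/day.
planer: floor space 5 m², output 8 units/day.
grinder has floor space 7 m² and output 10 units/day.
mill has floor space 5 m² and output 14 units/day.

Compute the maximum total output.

32

shear + planer + mill: floor space 2 + 5 + 5 = 12 ≤ 12, output 10 + 8 + 14 = 32.
grinder + mill: floor space 7 + 5 = 12 ≤ 12, output 10 + 14 = 24.
shear + mill: floor space 2 + 5 = 7 ≤ 12, output 10 + 14 = 24.
Best is shear, planer, and mill with total output 32.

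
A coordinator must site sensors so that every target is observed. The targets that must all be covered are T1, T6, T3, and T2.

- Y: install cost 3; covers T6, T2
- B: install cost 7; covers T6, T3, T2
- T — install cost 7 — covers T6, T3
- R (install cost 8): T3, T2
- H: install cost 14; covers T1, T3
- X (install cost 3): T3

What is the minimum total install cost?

The greedy cost-per-new-target heuristic would pick Y, X, and H for 20, but a cheaper cover exists.
Choose Y and H: together they cover T1, T6, T3, T2 — every target.
Total install cost: 3 + 14 = 17.
No cover costs less than 17.

17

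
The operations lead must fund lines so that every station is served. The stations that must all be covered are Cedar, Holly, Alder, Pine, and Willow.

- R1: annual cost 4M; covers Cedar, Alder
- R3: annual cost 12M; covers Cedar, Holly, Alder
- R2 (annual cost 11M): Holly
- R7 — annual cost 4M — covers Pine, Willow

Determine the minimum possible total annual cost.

16

The greedy cost-per-new-station heuristic would pick R1, R7, and R2 for 19, but a cheaper cover exists.
Choose R3 and R7: together they cover Cedar, Holly, Alder, Pine, Willow — every station.
Total annual cost: 12 + 4 = 16.
No cover costs less than 16.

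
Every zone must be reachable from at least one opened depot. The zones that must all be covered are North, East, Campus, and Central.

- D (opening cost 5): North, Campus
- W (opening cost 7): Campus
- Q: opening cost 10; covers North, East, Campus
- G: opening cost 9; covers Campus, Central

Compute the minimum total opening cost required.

The greedy cost-per-new-zone heuristic would pick D, G, and Q for 24, but a cheaper cover exists.
Choose Q and G: together they cover North, East, Campus, Central — every zone.
Total opening cost: 10 + 9 = 19.
No cover costs less than 19.

19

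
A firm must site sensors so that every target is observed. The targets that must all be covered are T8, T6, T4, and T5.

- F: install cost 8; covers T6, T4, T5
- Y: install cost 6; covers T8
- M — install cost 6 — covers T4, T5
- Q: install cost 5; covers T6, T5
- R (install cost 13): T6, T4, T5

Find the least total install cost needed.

14

This is a weighted set-cover instance.
Choose F and Y: together they cover T8, T6, T4, T5 — every target.
Total install cost: 8 + 6 = 14.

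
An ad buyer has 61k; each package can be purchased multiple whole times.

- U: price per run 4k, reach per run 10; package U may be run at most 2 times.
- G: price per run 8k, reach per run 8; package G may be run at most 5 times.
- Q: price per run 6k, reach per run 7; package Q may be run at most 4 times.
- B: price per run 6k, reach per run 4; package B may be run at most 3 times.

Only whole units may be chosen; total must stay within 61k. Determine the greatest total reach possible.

74

2×U, 5×G, and 2×Q: price 60 ≤ 61, reach 2·10 + 5·8 + 2·7 = 74.
2×U, 4×G, and 3×Q: price 58 ≤ 61, reach 2·10 + 4·8 + 3·7 = 73.
Best is 74.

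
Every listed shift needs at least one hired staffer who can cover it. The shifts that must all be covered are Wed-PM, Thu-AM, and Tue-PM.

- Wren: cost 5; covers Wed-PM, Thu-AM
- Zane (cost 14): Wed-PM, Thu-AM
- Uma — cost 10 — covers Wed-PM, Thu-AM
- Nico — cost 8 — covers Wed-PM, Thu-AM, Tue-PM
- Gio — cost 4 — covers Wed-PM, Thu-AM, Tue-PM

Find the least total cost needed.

This is a weighted set-cover instance.
Gio alone covers Wed-PM, Thu-AM, Tue-PM — every shift.
Total cost: 4.

4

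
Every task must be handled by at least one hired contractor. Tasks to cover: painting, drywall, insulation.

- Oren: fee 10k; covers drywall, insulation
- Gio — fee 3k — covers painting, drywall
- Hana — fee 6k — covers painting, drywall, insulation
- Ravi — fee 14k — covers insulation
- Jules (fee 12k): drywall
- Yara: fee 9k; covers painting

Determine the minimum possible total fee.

The greedy cost-per-new-task heuristic would pick Gio and Hana for 9, but a cheaper cover exists.
Hana alone covers painting, drywall, insulation — every task.
Total fee: 6.
No cover costs less than 6.

6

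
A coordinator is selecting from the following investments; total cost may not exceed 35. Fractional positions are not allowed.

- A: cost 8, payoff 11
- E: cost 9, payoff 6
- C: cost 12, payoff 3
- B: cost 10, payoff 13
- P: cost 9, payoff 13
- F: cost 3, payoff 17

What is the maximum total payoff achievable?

A + B + P + F: cost 8 + 10 + 9 + 3 = 30 ≤ 35, payoff 11 + 13 + 13 + 17 = 54.
A + E + P + F: cost 8 + 9 + 9 + 3 = 29 ≤ 35, payoff 11 + 6 + 13 + 17 = 47.
E + B + P + F: cost 9 + 10 + 9 + 3 = 31 ≤ 35, payoff 6 + 13 + 13 + 17 = 49.
Best is A, B, P, and F with total payoff 54.

54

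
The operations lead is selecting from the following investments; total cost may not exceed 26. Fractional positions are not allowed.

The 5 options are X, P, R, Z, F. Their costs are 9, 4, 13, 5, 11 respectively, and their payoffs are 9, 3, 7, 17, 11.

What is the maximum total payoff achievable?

Allowing fractional choices, the relaxed optimum would be about 37.8, but investments are indivisible.
X + Z + F: cost 9 + 5 + 11 = 25 ≤ 26, payoff 9 + 17 + 11 = 37.
X + P + Z: cost 9 + 4 + 5 = 18 ≤ 26, payoff 9 + 3 + 17 = 29.
P + Z + F: cost 4 + 5 + 11 = 20 ≤ 26, payoff 3 + 17 + 11 = 31.
Best is X, Z, and F with total payoff 37.

37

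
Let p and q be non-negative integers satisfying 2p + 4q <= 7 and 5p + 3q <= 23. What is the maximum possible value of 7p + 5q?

21

The continuous relaxation peaks at (3.5, 0) with value 24.50; rounding to a feasible lattice point costs some objective.
(p,q)=(3,0): 2·3+4·0=6≤7, 5·3+3·0=15≤23, objective 21.
(p,q)=(2,0): 2·2+4·0=4≤7, 5·2+3·0=10≤23, objective 14.
Maximum is 21 at (p,q)=(3,0).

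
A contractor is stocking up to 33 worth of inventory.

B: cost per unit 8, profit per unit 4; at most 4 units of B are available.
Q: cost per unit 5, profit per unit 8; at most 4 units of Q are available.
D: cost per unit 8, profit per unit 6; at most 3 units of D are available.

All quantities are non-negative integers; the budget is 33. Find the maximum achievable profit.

38

Q has the best ratio (8/5); taking only Q gives at most 4×8 = 32 (stopped by the supply cap of 4).
Mixing does better — 4×Q and 1×D: cost 28 ≤ 33, profit 4·8 + 1·6 = 38.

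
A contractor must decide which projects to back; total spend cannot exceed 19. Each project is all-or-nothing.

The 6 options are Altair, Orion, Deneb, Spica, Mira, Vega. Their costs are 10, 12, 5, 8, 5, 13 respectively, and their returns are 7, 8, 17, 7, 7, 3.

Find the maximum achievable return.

Treat it as a binary knapsack problem.
Allowing fractional choices, the relaxed optimum would be about 31.7, but projects are indivisible.
Deneb + Spica + Mira: cost 5 + 8 + 5 = 18 ≤ 19, return 17 + 7 + 7 = 31.
Deneb + Mira: cost 5 + 5 = 10 ≤ 19, return 17 + 7 = 24.
Orion + Deneb: cost 12 + 5 = 17 ≤ 19, return 8 + 17 = 25.
Best is Deneb, Spica, and Mira with total return 31.

31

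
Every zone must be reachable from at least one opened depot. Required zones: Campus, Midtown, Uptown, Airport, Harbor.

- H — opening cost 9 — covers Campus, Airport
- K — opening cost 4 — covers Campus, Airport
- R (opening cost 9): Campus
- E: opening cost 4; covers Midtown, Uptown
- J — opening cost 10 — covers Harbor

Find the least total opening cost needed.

18

This is a weighted set-cover instance.
Choose K, E, and J: together they cover Campus, Midtown, Uptown, Airport, Harbor — every zone.
Total opening cost: 4 + 4 + 10 = 18.
No cover costs less than 18.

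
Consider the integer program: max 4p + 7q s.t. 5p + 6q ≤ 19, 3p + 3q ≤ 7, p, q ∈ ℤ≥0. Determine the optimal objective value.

The continuous relaxation peaks at (0, 2.33) with value 16.33; rounding to a feasible lattice point costs some objective.
(p,q)=(0,2): 5·0+6·2=12≤19, 3·0+3·2=6≤7, objective 14.
(p,q)=(1,1): 5·1+6·1=11≤19, 3·1+3·1=6≤7, objective 11.
(p,q)=(0,1): 5·0+6·1=6≤19, 3·0+3·1=3≤7, objective 7.
Maximum is 14 at (p,q)=(0,2).

14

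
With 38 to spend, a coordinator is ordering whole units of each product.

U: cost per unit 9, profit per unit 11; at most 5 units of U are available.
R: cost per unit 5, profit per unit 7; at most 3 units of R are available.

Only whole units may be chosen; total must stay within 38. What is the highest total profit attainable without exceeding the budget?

47

R has the best ratio (7/5); taking only R gives at most 3×7 = 21 (stopped by the supply cap of 3).
Mixing does better — 3×U and 2×R: cost 37 ≤ 38, profit 3·11 + 2·7 = 47.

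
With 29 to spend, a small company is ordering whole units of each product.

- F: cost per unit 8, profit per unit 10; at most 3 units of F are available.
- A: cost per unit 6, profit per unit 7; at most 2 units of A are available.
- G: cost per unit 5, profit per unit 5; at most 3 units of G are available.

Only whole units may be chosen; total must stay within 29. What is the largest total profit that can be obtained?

35

Take 3×F and 1×G: cost 29 ≤ 29, profit 3·10 + 1·5 = 35.
F has the best ratio (10/8) and is taken to its limit of 3; remaining capacity is filled optimally with the others.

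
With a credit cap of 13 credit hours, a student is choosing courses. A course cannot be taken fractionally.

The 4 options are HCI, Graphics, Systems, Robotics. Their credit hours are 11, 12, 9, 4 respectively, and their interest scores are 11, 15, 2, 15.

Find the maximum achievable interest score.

Treat it as a binary knapsack problem.
Allowing fractional choices, the relaxed optimum would be about 26.2, but courses are indivisible.
Robotics: credit hours 4 ≤ 13, interest score 15.
Systems + Robotics: credit hours 9 + 4 = 13 ≤ 13, interest score 2 + 15 = 17.
Best is Systems and Robotics with total interest score 17.

17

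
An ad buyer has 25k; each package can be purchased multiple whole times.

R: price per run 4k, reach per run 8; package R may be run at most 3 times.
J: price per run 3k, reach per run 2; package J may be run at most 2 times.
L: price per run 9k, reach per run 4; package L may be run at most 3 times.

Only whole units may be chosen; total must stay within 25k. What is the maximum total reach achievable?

This is a bounded integer knapsack.
R has the best ratio (8/4); taking only R gives at most 3×8 = 24 (stopped by the supply cap of 3).
Mixing does better — 3×R, 1×J, and 1×L: price 24 ≤ 25, reach 3·8 + 1·2 + 1·4 = 30.

30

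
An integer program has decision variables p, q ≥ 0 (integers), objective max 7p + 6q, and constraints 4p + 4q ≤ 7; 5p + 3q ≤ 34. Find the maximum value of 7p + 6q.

7

The continuous relaxation peaks at (1.75, 0) with value 12.25; rounding to a feasible lattice point costs some objective.
(p,q)=(1,0) is feasible, giving 7.
(p,q)=(0,1) is feasible, giving 6.
(p,q)=(0,0) is feasible, giving 0.
The best lattice point is (1,0), giving 7.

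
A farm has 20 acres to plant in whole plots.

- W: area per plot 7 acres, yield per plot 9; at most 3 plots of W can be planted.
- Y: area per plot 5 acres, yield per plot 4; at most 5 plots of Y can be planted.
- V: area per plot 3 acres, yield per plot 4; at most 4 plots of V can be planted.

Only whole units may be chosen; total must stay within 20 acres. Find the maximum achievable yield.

26

V has the best ratio (4/3); taking only V gives at most 4×4 = 16 (stopped by the supply cap of 4).
Mixing does better — 2×W and 2×V: area 20 ≤ 20, yield 2·9 + 2·4 = 26.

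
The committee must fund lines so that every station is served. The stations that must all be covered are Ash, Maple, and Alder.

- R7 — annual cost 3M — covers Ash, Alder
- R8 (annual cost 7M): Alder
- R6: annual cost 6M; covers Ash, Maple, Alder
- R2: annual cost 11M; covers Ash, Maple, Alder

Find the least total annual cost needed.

The greedy cost-per-new-station heuristic would pick R7 and R6 for 9, but a cheaper cover exists.
R6 alone covers Ash, Maple, Alder — every station.
Total annual cost: 6.
No cover costs less than 6.

6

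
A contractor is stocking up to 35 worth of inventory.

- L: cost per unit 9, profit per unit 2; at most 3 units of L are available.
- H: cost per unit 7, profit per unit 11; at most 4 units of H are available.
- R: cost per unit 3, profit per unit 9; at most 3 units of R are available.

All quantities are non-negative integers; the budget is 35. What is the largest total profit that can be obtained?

Take 4×H and 2×R: cost 34 ≤ 35, profit 4·11 + 2·9 = 62.
No other integer combination yields more.

62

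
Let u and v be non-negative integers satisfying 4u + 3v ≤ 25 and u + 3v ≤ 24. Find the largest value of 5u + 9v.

The continuous relaxation peaks at (0.333, 7.89) with value 72.67; rounding to a feasible lattice point costs some objective.
(u,v)=(0,8): 4·0+3·8=24≤25, 1·0+3·8=24≤24, objective 72.
(u,v)=(1,7): 4·1+3·7=25≤25, 1·1+3·7=22≤24, objective 68.
(u,v)=(0,7): 4·0+3·7=21≤25, 1·0+3·7=21≤24, objective 63.
No feasible integer point exceeds 72.

72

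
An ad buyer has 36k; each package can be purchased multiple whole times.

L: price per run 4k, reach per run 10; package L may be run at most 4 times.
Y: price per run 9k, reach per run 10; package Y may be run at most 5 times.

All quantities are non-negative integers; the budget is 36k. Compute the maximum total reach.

60

L has the best ratio (10/4); taking only L gives at most 4×10 = 40 (stopped by the supply cap of 4).
Mixing does better — 4×L and 2×Y: price 34 ≤ 36, reach 4·10 + 2·10 = 60.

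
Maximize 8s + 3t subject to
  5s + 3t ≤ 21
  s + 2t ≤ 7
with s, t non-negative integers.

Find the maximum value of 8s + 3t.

(s,t)=(4,0) is feasible, giving 32.
(s,t)=(3,1) is feasible, giving 27.
(s,t)=(3,0) is feasible, giving 24.
Maximum is 32 at (s,t)=(4,0).

32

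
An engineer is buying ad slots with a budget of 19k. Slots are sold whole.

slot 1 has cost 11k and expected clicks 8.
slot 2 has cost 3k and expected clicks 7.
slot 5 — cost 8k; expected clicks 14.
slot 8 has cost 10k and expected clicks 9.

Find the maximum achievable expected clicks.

slot 1 + slot 5: cost 11 + 8 = 19 ≤ 19, expected clicks 8 + 14 = 22.
slot 5 + slot 8: cost 8 + 10 = 18 ≤ 19, expected clicks 14 + 9 = 23.
slot 2 + slot 5: cost 3 + 8 = 11 ≤ 19, expected clicks 7 + 14 = 21.
Best is slot 5 and slot 8 with total expected clicks 23.

23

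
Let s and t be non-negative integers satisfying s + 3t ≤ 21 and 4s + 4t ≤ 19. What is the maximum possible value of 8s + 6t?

The continuous relaxation peaks at (4.75, 0) with value 38.00; rounding to a feasible lattice point costs some objective.
(s,t)=(4,0): 1·4+3·0=4≤21, 4·4+4·0=16≤19, objective 32.
(s,t)=(3,1): 1·3+3·1=6≤21, 4·3+4·1=16≤19, objective 30.
(s,t)=(3,0): 1·3+3·0=3≤21, 4·3+4·0=12≤19, objective 24.
Maximum is 32 at (s,t)=(4,0).

32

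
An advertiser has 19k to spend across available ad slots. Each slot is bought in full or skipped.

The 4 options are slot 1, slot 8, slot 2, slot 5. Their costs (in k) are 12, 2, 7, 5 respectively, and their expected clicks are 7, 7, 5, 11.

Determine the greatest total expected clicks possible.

Treat it as a binary knapsack problem.
slot 8 + slot 5: cost 2 + 5 = 7 ≤ 19, expected clicks 7 + 11 = 18.
slot 1 + slot 8 + slot 5: cost 12 + 2 + 5 = 19 ≤ 19, expected clicks 7 + 7 + 11 = 25.
slot 8 + slot 2 + slot 5: cost 2 + 7 + 5 = 14 ≤ 19, expected clicks 7 + 5 + 11 = 23.
Best is slot 1, slot 8, and slot 5 with total expected clicks 25.

25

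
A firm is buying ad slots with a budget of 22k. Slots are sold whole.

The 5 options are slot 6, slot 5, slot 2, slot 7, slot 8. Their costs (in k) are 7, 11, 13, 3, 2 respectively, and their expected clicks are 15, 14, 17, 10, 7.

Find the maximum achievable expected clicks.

39

Allowing fractional choices, the relaxed optimum would be about 45.1, but ad slots are indivisible.
slot 6 + slot 2 + slot 8: cost 7 + 13 + 2 = 22 ≤ 22, expected clicks 15 + 17 + 7 = 39.
slot 6 + slot 5 + slot 8: cost 7 + 11 + 2 = 20 ≤ 22, expected clicks 15 + 14 + 7 = 36.
slot 6 + slot 5 + slot 7: cost 7 + 11 + 3 = 21 ≤ 22, expected clicks 15 + 14 + 10 = 39.
The maximum expected clicks is 39; one optimal choice is slot 6, slot 5, and slot 7.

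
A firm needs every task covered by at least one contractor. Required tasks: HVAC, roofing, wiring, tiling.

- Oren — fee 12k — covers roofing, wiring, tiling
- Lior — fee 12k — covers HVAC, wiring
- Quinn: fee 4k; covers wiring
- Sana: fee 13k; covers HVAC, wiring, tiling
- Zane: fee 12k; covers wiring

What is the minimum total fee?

Choose Oren and Lior: together they cover HVAC, roofing, wiring, tiling — every task.
Total fee: 12 + 12 = 24.
No cover costs less than 24.

24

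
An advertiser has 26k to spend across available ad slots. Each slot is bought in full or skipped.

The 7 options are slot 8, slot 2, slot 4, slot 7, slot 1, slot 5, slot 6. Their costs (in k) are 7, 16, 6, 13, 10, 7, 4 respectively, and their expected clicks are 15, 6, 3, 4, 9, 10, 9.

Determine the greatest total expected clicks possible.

37

This is a 0-1 knapsack instance.
Take slot 8, slot 4, slot 5, and slot 6: cost 7 + 6 + 7 + 4 = 24 ≤ 26, expected clicks 15 + 3 + 10 + 9 = 37.
No other feasible combination does better.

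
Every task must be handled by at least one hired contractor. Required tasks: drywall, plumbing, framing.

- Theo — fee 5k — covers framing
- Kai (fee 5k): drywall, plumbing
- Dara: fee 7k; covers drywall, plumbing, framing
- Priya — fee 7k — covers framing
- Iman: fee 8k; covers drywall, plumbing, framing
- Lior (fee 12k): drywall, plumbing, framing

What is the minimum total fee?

Dara alone covers drywall, plumbing, framing — every task.
Total fee: 7.
No cover costs less than 7.

7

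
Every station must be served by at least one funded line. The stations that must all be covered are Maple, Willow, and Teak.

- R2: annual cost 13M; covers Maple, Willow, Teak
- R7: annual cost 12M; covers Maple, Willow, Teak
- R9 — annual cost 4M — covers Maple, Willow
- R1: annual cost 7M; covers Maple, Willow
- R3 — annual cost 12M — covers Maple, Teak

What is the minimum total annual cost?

12

This is a weighted set-cover instance.
The greedy cost-per-new-station heuristic would pick R9 and R7 for 16, but a cheaper cover exists.
R7 alone covers Maple, Willow, Teak — every station.
Total annual cost: 12.
No cover costs less than 12.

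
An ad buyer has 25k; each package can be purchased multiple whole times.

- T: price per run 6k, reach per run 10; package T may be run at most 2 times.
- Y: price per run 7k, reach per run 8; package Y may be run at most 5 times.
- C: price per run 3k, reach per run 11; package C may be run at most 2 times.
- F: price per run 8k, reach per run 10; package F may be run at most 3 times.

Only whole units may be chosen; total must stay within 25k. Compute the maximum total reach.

50

C has the best ratio (11/3); taking only C gives at most 2×11 = 22 (stopped by the supply cap of 2).
Mixing does better — 2×T, 1×Y, and 2×C: price 25 ≤ 25, reach 2·10 + 1·8 + 2·11 = 50.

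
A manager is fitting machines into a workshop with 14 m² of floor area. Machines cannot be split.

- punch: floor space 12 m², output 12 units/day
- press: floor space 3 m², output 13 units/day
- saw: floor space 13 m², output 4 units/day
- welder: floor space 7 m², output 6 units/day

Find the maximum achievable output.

19

Allowing fractional choices, the relaxed optimum would be about 24.0, but machines are indivisible.
punch: floor space 12 ≤ 14, output 12.
press: floor space 3 ≤ 14, output 13.
press + welder: floor space 3 + 7 = 10 ≤ 14, output 13 + 6 = 19.
Best is press and welder with total output 19.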